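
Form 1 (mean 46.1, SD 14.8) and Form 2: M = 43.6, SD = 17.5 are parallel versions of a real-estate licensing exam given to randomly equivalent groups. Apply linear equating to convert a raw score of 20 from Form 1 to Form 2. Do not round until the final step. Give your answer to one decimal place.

Linear equating: y = (SD_Y/SD_X)(x − M_X) + M_Y
y = (17.5/14.8)(20 − 46.1) + 43.6
y = 1.182432 × -26.1 + 43.6 = -30.8615 + 43.6 = 12.7

12.7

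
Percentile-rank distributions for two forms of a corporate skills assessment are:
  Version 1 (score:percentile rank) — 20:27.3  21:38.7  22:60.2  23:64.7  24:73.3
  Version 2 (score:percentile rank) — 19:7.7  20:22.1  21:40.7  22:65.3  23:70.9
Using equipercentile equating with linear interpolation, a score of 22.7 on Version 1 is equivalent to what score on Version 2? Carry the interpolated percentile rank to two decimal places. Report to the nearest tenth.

PR of 22.7 on Version 1: 60.2 + (22.7 − 22)/(23 − 22) × (64.7 − 60.2) = 63.35
On Version 2, PR 63.35 falls between score 21 (PR 40.7) and 22 (PR 65.3).
Interpolate: 21 + (63.35 − 40.7)/(65.3 − 40.7) × (22 − 21) = 21.9

21.9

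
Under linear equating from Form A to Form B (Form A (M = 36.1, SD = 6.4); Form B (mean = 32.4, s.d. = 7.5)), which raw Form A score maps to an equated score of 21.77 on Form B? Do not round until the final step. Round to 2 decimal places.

27.03

Invert y = (SD_Y/SD_X)(x − M_X) + M_Y:
x = (SD_X/SD_Y)(y − M_Y) + M_X = (6.4/7.5)(21.77 − 32.4) + 36.1
x = 0.853333 × -10.630 + 36.1 = 27.03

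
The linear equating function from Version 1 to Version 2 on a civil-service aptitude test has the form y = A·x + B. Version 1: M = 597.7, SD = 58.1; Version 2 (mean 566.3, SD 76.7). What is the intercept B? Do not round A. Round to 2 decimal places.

-222.75

A = SD_Y / SD_X = 76.7 / 58.1 = 1.320138
B = M_Y − A·M_X = 566.3 − 1.320138 × 597.7 = -222.75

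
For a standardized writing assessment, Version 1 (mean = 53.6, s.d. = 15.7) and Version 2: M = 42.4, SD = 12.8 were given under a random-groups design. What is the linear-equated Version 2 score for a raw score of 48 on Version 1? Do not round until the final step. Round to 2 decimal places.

37.83

Linear equating: y = (SD_Y/SD_X)(x − M_X) + M_Y
y = (12.8/15.7)(48 − 53.6) + 42.4
y = 0.815287 × -5.6 + 42.4 = -4.5656 + 42.4 = 37.83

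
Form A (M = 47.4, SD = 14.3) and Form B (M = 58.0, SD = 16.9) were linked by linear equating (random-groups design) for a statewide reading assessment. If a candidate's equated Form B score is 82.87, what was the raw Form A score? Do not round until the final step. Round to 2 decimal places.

Invert y = (SD_Y/SD_X)(x − M_X) + M_Y:
x = (SD_X/SD_Y)(y − M_Y) + M_X = (14.3/16.9)(82.87 − 58.0) + 47.4
x = 0.846154 × 24.870 + 47.4 = 68.44

68.44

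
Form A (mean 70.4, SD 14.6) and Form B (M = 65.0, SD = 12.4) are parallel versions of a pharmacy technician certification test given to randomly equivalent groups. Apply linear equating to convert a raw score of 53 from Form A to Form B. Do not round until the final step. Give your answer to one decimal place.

50.2

Linear equating: y = (SD_Y/SD_X)(x − M_X) + M_Y
y = (12.4/14.6)(53 − 70.4) + 65.0
y = 0.849315 × -17.4 + 65.0 = -14.7781 + 65.0 = 50.2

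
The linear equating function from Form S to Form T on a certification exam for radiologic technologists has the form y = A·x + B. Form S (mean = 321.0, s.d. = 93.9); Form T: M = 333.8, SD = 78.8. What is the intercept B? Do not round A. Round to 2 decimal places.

64.42

A = SD_Y / SD_X = 78.8 / 93.9 = 0.839191
B = M_Y − A·M_X = 333.8 − 0.839191 × 321.0 = 64.42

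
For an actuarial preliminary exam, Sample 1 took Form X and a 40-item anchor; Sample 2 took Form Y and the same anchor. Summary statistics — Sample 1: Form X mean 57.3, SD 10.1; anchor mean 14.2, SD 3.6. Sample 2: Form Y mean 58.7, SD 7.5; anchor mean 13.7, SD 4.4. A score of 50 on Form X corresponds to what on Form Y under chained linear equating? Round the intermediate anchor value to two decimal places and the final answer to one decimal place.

Form X → anchor (Sample 1): v = (3.6/10.1)(50 − 57.3) + 14.2 = 11.60
anchor → Form Y (Sample 2): y = (7.5/4.4)(11.60 − 13.7) + 58.7 = 55.1

55.1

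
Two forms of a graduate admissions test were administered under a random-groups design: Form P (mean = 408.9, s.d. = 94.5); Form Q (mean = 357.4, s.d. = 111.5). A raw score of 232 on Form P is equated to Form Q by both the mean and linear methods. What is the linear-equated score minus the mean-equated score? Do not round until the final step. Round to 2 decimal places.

-31.82

Mean-equated: 232 + (357.4 − 408.9) = 180.50
Linear-equated: (111.5/94.5)(232 − 408.9) + 357.4 = 148.677
Difference = 148.677 − 180.50 = -31.82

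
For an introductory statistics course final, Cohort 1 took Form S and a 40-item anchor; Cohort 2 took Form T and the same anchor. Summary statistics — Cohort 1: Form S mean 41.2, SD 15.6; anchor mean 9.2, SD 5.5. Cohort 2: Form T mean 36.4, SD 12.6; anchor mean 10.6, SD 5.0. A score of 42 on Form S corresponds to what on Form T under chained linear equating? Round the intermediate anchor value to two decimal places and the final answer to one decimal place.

Form S → anchor (Cohort 1): v = (5.5/15.6)(42 − 41.2) + 9.2 = 9.48
anchor → Form T (Cohort 2): y = (12.6/5.0)(9.48 − 10.6) + 36.4 = 33.6

33.6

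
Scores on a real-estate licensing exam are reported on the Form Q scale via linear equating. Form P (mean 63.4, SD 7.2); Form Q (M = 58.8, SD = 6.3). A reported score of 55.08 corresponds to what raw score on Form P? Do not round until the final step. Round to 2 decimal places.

Invert y = (SD_Y/SD_X)(x − M_X) + M_Y:
x = (SD_X/SD_Y)(y − M_Y) + M_X = (7.2/6.3)(55.08 − 58.8) + 63.4
x = 1.142857 × -3.720 + 63.4 = 59.15

59.15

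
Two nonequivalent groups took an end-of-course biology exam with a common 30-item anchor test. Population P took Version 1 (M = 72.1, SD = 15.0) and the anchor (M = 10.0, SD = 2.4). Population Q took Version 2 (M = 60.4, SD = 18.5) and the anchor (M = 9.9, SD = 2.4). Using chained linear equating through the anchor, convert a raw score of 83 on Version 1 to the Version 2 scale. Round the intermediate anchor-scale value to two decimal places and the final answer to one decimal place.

Version 1 → anchor (Population P): v = (2.4/15.0)(83 − 72.1) + 10.0 = 11.74
anchor → Version 2 (Population Q): y = (18.5/2.4)(11.74 − 9.9) + 60.4 = 74.6

74.6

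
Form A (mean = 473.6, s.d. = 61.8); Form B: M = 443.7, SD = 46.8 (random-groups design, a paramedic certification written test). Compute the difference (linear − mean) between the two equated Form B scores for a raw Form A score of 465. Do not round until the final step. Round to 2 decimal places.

2.09

Mean-equated: 465 + (443.7 − 473.6) = 435.10
Linear-equated: (46.8/61.8)(465 − 473.6) + 443.7 = 437.187
Difference = 437.187 − 435.10 = 2.09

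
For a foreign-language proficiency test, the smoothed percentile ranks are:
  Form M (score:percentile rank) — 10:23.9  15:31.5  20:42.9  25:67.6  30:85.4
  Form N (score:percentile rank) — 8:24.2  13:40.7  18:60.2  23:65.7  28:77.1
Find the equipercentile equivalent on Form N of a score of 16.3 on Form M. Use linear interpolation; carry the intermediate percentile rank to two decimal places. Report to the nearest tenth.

PR of 16.3 on Form M: 31.5 + (16.3 − 15)/(20 − 15) × (42.9 − 31.5) = 34.46
On Form N, PR 34.46 falls between score 8 (PR 24.2) and 13 (PR 40.7).
Interpolate: 8 + (34.46 − 24.2)/(40.7 − 24.2) × (13 − 8) = 11.1

11.1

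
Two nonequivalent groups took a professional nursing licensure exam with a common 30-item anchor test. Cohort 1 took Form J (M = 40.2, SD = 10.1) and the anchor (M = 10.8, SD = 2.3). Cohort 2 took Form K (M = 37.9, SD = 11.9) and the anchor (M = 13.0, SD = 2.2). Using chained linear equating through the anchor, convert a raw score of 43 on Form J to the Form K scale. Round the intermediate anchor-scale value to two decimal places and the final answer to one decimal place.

29.5

Form J → anchor (Cohort 1): v = (2.3/10.1)(43 − 40.2) + 10.8 = 11.44
anchor → Form K (Cohort 2): y = (11.9/2.2)(11.44 − 13.0) + 37.9 = 29.5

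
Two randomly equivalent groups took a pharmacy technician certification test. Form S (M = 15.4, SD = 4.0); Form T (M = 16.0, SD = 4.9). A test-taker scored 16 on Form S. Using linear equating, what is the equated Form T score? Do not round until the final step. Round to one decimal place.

Linear equating: y = (SD_Y/SD_X)(x − M_X) + M_Y
y = (4.9/4.0)(16 − 15.4) + 16.0
y = 1.225000 × 0.6 + 16.0 = 0.7350 + 16.0 = 16.7

16.7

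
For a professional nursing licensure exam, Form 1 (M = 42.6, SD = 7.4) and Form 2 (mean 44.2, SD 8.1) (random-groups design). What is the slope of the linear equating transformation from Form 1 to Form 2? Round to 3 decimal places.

A = SD_Y / SD_X = 8.1 / 7.4 = 1.095

1.095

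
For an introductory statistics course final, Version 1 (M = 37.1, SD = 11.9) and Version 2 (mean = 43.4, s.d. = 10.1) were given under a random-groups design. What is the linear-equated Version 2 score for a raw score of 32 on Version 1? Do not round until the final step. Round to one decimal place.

39.1

Linear equating: y = (SD_Y/SD_X)(x − M_X) + M_Y
y = (10.1/11.9)(32 − 37.1) + 43.4
y = 0.848739 × -5.1 + 43.4 = -4.3286 + 43.4 = 39.1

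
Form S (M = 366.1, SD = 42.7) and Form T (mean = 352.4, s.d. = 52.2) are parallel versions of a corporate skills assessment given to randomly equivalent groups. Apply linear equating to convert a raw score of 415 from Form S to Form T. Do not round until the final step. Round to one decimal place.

412.2

Linear equating: y = (SD_Y/SD_X)(x − M_X) + M_Y
y = (52.2/42.7)(415 − 366.1) + 352.4
y = 1.222482 × 48.9 + 352.4 = 59.7794 + 352.4 = 412.2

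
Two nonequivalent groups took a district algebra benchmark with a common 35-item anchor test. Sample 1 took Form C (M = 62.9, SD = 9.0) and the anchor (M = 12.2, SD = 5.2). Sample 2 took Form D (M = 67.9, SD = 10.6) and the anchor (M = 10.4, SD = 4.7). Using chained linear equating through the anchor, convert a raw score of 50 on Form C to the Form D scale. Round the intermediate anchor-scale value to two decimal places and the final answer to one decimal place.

Form C → anchor (Sample 1): v = (5.2/9.0)(50 − 62.9) + 12.2 = 4.75
anchor → Form D (Sample 2): y = (10.6/4.7)(4.75 − 10.4) + 67.9 = 55.2

55.2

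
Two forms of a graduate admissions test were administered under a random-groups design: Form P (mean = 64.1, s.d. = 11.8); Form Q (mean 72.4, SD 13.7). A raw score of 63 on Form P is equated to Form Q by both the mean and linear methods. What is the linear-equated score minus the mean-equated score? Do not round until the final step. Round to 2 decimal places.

Mean-equated: 63 + (72.4 − 64.1) = 71.30
Linear-equated: (13.7/11.8)(63 − 64.1) + 72.4 = 71.123
Difference = 71.123 − 71.30 = -0.18

-0.18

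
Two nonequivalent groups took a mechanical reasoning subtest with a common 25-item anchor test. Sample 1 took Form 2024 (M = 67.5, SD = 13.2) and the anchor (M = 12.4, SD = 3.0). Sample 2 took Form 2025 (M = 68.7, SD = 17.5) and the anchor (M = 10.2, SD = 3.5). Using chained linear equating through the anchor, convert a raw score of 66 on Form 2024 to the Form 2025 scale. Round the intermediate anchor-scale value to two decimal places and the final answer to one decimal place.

78.0

Form 2024 → anchor (Sample 1): v = (3.0/13.2)(66 − 67.5) + 12.4 = 12.06
anchor → Form 2025 (Sample 2): y = (17.5/3.5)(12.06 − 10.2) + 68.7 = 78.0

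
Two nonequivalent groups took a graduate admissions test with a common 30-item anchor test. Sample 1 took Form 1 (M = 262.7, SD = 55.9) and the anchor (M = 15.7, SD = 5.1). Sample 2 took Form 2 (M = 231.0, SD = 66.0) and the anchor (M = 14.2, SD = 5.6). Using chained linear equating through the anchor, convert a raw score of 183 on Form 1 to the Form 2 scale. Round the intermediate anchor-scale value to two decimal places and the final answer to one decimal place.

Form 1 → anchor (Sample 1): v = (5.1/55.9)(183 − 262.7) + 15.7 = 8.43
anchor → Form 2 (Sample 2): y = (66.0/5.6)(8.43 − 14.2) + 231.0 = 163.0

163.0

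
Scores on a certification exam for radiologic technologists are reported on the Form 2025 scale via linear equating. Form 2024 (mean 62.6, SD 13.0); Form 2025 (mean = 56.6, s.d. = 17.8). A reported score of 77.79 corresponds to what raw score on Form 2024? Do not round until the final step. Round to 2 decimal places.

Invert y = (SD_Y/SD_X)(x − M_X) + M_Y:
x = (SD_X/SD_Y)(y − M_Y) + M_X = (13.0/17.8)(77.79 − 56.6) + 62.6
x = 0.730337 × 21.190 + 62.6 = 78.08

78.08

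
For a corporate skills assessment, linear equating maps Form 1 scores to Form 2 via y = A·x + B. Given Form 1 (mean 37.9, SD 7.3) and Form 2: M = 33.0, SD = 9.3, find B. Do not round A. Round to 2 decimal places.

-15.28

A = SD_Y / SD_X = 9.3 / 7.3 = 1.273973
B = M_Y − A·M_X = 33.0 − 1.273973 × 37.9 = -15.28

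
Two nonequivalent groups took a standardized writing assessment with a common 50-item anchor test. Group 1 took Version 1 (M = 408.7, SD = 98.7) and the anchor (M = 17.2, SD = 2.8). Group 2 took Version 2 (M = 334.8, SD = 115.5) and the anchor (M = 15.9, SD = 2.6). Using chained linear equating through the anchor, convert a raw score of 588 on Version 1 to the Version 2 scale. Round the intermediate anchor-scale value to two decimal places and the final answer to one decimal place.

618.7

Version 1 → anchor (Group 1): v = (2.8/98.7)(588 − 408.7) + 17.2 = 22.29
anchor → Version 2 (Group 2): y = (115.5/2.6)(22.29 − 15.9) + 334.8 = 618.7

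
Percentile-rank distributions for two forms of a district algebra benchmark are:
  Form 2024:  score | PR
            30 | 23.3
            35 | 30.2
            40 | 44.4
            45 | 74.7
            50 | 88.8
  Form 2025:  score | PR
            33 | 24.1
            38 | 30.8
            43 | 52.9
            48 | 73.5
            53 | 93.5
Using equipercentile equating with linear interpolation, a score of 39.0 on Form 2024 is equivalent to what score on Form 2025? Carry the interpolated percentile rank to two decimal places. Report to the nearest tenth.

40.4

PR of 39.0 on Form 2024: 30.2 + (39.0 − 35)/(40 − 35) × (44.4 − 30.2) = 41.56
On Form 2025, PR 41.56 falls between score 38 (PR 30.8) and 43 (PR 52.9).
Interpolate: 38 + (41.56 − 30.8)/(52.9 − 30.8) × (43 − 38) = 40.4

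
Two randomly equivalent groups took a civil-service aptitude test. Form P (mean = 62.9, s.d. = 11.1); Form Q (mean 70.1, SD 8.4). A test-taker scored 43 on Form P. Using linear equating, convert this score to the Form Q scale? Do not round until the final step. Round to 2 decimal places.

Linear equating: y = (SD_Y/SD_X)(x − M_X) + M_Y
y = (8.4/11.1)(43 − 62.9) + 70.1
y = 0.756757 × -19.9 + 70.1 = -15.0595 + 70.1 = 55.04

55.04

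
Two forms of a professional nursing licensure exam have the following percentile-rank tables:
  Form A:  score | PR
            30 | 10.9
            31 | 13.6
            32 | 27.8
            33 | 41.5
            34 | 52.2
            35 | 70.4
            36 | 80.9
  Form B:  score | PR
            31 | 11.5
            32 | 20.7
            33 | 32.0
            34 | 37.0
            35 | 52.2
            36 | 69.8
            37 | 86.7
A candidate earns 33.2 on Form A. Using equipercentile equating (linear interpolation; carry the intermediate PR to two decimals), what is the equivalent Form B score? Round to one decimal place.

PR of 33.2 on Form A: 41.5 + (33.2 − 33)/(34 − 33) × (52.2 − 41.5) = 43.64
On Form B, PR 43.64 falls between score 34 (PR 37.0) and 35 (PR 52.2).
Interpolate: 34 + (43.64 − 37.0)/(52.2 − 37.0) × (35 − 34) = 34.4

34.4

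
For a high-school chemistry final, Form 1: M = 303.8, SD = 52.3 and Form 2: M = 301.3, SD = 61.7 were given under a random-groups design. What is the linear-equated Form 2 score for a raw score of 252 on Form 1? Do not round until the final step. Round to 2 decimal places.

240.19

Linear equating: y = (SD_Y/SD_X)(x − M_X) + M_Y
y = (61.7/52.3)(252 − 303.8) + 301.3
y = 1.179732 × -51.8 + 301.3 = -61.1101 + 301.3 = 240.19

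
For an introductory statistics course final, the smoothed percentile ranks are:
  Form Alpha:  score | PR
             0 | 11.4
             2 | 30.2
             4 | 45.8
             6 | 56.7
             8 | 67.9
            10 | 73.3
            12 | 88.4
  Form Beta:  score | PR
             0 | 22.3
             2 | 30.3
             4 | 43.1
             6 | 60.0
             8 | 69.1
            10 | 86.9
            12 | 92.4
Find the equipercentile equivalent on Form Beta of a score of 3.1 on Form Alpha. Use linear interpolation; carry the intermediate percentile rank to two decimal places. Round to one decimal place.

PR of 3.1 on Form Alpha: 30.2 + (3.1 − 2)/(4 − 2) × (45.8 − 30.2) = 38.78
On Form Beta, PR 38.78 falls between score 2 (PR 30.3) and 4 (PR 43.1).
Interpolate: 2 + (38.78 − 30.3)/(43.1 − 30.3) × (4 − 2) = 3.3

3.3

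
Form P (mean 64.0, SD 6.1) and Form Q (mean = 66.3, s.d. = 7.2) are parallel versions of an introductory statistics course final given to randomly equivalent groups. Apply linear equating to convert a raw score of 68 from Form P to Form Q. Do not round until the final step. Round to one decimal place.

71.0

Linear equating: y = (SD_Y/SD_X)(x − M_X) + M_Y
y = (7.2/6.1)(68 − 64.0) + 66.3
y = 1.180328 × 4.0 + 66.3 = 4.7213 + 66.3 = 71.0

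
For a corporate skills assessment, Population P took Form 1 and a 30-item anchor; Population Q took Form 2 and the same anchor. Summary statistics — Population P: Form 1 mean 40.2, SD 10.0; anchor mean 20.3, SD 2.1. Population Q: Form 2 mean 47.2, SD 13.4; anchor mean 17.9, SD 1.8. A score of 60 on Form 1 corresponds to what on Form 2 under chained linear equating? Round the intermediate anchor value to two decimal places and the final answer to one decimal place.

96.0

Form 1 → anchor (Population P): v = (2.1/10.0)(60 − 40.2) + 20.3 = 24.46
anchor → Form 2 (Population Q): y = (13.4/1.8)(24.46 − 17.9) + 47.2 = 96.0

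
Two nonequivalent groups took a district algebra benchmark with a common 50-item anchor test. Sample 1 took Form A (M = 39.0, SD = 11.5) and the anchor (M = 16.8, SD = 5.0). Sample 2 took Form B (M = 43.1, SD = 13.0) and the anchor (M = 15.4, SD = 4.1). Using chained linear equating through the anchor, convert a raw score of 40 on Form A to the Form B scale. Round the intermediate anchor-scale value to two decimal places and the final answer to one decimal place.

Form A → anchor (Sample 1): v = (5.0/11.5)(40 − 39.0) + 16.8 = 17.23
anchor → Form B (Sample 2): y = (13.0/4.1)(17.23 − 15.4) + 43.1 = 48.9

48.9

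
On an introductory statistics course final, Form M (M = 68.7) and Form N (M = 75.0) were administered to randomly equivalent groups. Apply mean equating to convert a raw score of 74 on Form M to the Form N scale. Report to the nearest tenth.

Mean equating: y = x + (M_Y − M_X) = 74 + (75.0 − 68.7) = 80.3

80.3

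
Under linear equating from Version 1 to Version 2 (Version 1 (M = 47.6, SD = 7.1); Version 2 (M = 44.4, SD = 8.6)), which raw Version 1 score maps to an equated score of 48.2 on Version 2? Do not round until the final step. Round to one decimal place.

Invert y = (SD_Y/SD_X)(x − M_X) + M_Y:
x = (SD_X/SD_Y)(y − M_Y) + M_X = (7.1/8.6)(48.2 − 44.4) + 47.6
x = 0.825581 × 3.800 + 47.6 = 50.7

50.7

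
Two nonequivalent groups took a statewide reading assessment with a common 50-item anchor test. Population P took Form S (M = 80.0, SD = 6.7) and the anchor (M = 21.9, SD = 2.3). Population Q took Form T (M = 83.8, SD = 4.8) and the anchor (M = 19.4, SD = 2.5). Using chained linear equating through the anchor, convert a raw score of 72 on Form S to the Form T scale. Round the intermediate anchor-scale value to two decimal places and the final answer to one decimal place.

Form S → anchor (Population P): v = (2.3/6.7)(72 − 80.0) + 21.9 = 19.15
anchor → Form T (Population Q): y = (4.8/2.5)(19.15 − 19.4) + 83.8 = 83.3

83.3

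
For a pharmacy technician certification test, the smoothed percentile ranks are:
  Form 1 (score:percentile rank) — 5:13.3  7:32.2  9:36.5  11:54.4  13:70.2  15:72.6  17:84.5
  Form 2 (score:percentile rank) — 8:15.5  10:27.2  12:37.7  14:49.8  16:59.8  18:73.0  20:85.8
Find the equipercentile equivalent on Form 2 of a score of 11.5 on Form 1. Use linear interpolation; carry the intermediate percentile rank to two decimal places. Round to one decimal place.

PR of 11.5 on Form 1: 54.4 + (11.5 − 11)/(13 − 11) × (70.2 − 54.4) = 58.35
On Form 2, PR 58.35 falls between score 14 (PR 49.8) and 16 (PR 59.8).
Interpolate: 14 + (58.35 − 49.8)/(59.8 − 49.8) × (16 − 14) = 15.7

15.7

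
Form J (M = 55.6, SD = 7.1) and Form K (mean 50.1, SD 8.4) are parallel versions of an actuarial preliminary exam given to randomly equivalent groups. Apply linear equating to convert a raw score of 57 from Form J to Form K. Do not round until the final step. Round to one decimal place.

51.8

Linear equating: y = (SD_Y/SD_X)(x − M_X) + M_Y
y = (8.4/7.1)(57 − 55.6) + 50.1
y = 1.183099 × 1.4 + 50.1 = 1.6563 + 50.1 = 51.8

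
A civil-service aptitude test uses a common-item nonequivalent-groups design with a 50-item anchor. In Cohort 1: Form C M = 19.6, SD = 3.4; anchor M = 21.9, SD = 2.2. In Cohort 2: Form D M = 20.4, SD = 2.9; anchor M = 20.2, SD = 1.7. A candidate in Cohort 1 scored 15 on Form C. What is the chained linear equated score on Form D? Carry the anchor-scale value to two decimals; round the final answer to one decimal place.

Form C → anchor (Cohort 1): v = (2.2/3.4)(15 − 19.6) + 21.9 = 18.92
anchor → Form D (Cohort 2): y = (2.9/1.7)(18.92 − 20.2) + 20.4 = 18.2

18.2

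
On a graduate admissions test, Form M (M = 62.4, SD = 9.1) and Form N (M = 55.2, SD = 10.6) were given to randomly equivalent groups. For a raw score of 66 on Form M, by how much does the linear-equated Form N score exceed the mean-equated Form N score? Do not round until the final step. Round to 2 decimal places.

0.59

Mean-equated: 66 + (55.2 − 62.4) = 58.80
Linear-equated: (10.6/9.1)(66 − 62.4) + 55.2 = 59.393
Difference = 59.393 − 58.80 = 0.59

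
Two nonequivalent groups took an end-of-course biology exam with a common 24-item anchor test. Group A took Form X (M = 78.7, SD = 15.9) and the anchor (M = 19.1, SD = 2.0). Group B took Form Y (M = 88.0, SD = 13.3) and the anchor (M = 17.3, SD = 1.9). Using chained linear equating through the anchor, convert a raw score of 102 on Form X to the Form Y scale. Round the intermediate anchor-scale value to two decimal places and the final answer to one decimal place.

121.1

Form X → anchor (Group A): v = (2.0/15.9)(102 − 78.7) + 19.1 = 22.03
anchor → Form Y (Group B): y = (13.3/1.9)(22.03 − 17.3) + 88.0 = 121.1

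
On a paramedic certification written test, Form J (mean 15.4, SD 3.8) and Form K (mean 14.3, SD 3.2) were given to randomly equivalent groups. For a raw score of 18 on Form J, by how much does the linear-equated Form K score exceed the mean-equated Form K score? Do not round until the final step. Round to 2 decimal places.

Mean-equated: 18 + (14.3 − 15.4) = 16.90
Linear-equated: (3.2/3.8)(18 − 15.4) + 14.3 = 16.489
Difference = 16.489 − 16.90 = -0.41

-0.41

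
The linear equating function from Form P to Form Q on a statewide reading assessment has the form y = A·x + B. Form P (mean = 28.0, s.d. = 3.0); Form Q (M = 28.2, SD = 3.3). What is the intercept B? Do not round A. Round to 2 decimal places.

A = SD_Y / SD_X = 3.3 / 3.0 = 1.100000
B = M_Y − A·M_X = 28.2 − 1.100000 × 28.0 = -2.60

-2.60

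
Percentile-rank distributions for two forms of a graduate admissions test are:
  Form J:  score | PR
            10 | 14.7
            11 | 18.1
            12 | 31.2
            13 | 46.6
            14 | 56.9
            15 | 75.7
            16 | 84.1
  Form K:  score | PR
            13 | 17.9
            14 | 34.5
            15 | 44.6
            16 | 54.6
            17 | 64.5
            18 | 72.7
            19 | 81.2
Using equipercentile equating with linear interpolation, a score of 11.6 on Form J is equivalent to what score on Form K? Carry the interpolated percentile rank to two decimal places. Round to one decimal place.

13.5

PR of 11.6 on Form J: 18.1 + (11.6 − 11)/(12 − 11) × (31.2 − 18.1) = 25.96
On Form K, PR 25.96 falls between score 13 (PR 17.9) and 14 (PR 34.5).
Interpolate: 13 + (25.96 − 17.9)/(34.5 − 17.9) × (14 − 13) = 13.5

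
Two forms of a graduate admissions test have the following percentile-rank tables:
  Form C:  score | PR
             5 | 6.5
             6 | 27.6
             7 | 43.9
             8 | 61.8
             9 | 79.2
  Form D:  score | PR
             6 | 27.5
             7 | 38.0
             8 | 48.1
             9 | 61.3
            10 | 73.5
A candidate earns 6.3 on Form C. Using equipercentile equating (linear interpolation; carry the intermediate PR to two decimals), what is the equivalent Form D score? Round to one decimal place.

PR of 6.3 on Form C: 27.6 + (6.3 − 6)/(7 − 6) × (43.9 − 27.6) = 32.49
On Form D, PR 32.49 falls between score 6 (PR 27.5) and 7 (PR 38.0).
Interpolate: 6 + (32.49 − 27.5)/(38.0 − 27.5) × (7 − 6) = 6.5

6.5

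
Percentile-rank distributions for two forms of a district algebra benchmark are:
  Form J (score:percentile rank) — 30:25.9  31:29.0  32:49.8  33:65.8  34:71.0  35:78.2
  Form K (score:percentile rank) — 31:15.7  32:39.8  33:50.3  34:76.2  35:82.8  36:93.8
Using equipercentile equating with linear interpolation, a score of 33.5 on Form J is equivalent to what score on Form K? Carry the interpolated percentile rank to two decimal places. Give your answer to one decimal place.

33.7

PR of 33.5 on Form J: 65.8 + (33.5 − 33)/(34 − 33) × (71.0 − 65.8) = 68.40
On Form K, PR 68.40 falls between score 33 (PR 50.3) and 34 (PR 76.2).
Interpolate: 33 + (68.40 − 50.3)/(76.2 − 50.3) × (34 − 33) = 33.7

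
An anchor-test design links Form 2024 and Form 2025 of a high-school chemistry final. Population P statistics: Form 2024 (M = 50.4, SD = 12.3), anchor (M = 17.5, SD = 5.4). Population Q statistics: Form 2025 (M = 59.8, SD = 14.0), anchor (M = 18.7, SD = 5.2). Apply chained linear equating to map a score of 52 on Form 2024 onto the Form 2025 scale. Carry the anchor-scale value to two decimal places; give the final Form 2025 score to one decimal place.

58.5

Form 2024 → anchor (Population P): v = (5.4/12.3)(52 − 50.4) + 17.5 = 18.20
anchor → Form 2025 (Population Q): y = (14.0/5.2)(18.20 − 18.7) + 59.8 = 58.5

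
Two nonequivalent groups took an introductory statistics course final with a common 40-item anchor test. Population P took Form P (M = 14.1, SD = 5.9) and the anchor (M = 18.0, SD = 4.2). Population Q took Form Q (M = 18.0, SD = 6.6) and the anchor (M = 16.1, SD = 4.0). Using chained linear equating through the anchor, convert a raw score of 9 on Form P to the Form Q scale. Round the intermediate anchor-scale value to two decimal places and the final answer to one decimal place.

Form P → anchor (Population P): v = (4.2/5.9)(9 − 14.1) + 18.0 = 14.37
anchor → Form Q (Population Q): y = (6.6/4.0)(14.37 − 16.1) + 18.0 = 15.1

15.1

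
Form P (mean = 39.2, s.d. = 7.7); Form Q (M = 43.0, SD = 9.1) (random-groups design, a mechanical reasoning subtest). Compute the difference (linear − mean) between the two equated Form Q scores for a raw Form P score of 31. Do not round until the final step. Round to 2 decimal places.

Mean-equated: 31 + (43.0 − 39.2) = 34.80
Linear-equated: (9.1/7.7)(31 − 39.2) + 43.0 = 33.309
Difference = 33.309 − 34.80 = -1.49

-1.49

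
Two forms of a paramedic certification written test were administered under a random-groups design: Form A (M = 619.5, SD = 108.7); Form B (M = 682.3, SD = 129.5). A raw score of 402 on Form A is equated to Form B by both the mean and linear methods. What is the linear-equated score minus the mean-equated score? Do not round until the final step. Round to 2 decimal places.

Mean-equated: 402 + (682.3 − 619.5) = 464.80
Linear-equated: (129.5/108.7)(402 − 619.5) + 682.3 = 423.181
Difference = 423.181 − 464.80 = -41.62

-41.62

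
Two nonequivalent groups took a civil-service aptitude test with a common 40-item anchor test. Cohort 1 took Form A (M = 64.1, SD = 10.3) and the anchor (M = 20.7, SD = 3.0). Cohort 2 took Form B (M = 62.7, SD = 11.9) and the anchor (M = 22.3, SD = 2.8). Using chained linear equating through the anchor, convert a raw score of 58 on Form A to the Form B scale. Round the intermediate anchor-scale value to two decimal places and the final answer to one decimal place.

48.3

Form A → anchor (Cohort 1): v = (3.0/10.3)(58 − 64.1) + 20.7 = 18.92
anchor → Form B (Cohort 2): y = (11.9/2.8)(18.92 − 22.3) + 62.7 = 48.3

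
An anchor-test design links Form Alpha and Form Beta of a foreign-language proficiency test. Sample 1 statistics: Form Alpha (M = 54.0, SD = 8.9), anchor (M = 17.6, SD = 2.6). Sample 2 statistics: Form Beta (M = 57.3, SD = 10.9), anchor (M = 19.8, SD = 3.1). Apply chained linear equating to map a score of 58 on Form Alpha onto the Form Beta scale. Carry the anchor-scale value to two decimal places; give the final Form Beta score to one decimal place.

Form Alpha → anchor (Sample 1): v = (2.6/8.9)(58 − 54.0) + 17.6 = 18.77
anchor → Form Beta (Sample 2): y = (10.9/3.1)(18.77 − 19.8) + 57.3 = 53.7

53.7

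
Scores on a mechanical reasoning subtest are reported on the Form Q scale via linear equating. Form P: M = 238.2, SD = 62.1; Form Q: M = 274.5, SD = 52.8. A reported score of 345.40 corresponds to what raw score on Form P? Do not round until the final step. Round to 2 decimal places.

321.59

Invert y = (SD_Y/SD_X)(x − M_X) + M_Y:
x = (SD_X/SD_Y)(y − M_Y) + M_X = (62.1/52.8)(345.40 − 274.5) + 238.2
x = 1.176136 × 70.900 + 238.2 = 321.59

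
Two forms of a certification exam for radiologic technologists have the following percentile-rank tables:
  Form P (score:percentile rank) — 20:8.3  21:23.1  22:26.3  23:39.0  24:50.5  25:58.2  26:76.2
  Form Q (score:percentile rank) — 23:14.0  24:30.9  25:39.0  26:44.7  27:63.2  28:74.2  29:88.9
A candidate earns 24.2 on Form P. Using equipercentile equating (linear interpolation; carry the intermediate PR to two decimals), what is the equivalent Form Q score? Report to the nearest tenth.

26.4

PR of 24.2 on Form P: 50.5 + (24.2 − 24)/(25 − 24) × (58.2 − 50.5) = 52.04
On Form Q, PR 52.04 falls between score 26 (PR 44.7) and 27 (PR 63.2).
Interpolate: 26 + (52.04 − 44.7)/(63.2 − 44.7) × (27 − 26) = 26.4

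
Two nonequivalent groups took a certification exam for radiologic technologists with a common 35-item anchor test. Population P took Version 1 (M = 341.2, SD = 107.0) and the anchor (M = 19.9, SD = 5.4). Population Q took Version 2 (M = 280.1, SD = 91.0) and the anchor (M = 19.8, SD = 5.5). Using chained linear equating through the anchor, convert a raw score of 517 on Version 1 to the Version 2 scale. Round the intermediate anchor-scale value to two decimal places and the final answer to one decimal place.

428.5

Version 1 → anchor (Population P): v = (5.4/107.0)(517 − 341.2) + 19.9 = 28.77
anchor → Version 2 (Population Q): y = (91.0/5.5)(28.77 − 19.8) + 280.1 = 428.5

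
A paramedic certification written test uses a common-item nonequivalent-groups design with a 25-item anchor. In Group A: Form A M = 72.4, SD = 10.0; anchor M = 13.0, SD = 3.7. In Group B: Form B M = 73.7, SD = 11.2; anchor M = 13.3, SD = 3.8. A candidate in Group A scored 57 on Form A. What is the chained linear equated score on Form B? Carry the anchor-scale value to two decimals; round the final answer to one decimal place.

Form A → anchor (Group A): v = (3.7/10.0)(57 − 72.4) + 13.0 = 7.30
anchor → Form B (Group B): y = (11.2/3.8)(7.30 − 13.3) + 73.7 = 56.0

56.0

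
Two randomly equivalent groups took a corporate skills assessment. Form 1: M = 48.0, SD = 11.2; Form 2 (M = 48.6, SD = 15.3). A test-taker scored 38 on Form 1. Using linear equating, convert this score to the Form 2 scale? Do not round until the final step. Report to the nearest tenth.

34.9

Linear equating: y = (SD_Y/SD_X)(x − M_X) + M_Y
y = (15.3/11.2)(38 − 48.0) + 48.6
y = 1.366071 × -10.0 + 48.6 = -13.6607 + 48.6 = 34.9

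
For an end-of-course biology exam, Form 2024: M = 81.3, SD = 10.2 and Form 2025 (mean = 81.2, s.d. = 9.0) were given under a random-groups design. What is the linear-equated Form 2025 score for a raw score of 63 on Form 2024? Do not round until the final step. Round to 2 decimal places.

65.05

Linear equating: y = (SD_Y/SD_X)(x − M_X) + M_Y
y = (9.0/10.2)(63 − 81.3) + 81.2
y = 0.882353 × -18.3 + 81.2 = -16.1471 + 81.2 = 65.05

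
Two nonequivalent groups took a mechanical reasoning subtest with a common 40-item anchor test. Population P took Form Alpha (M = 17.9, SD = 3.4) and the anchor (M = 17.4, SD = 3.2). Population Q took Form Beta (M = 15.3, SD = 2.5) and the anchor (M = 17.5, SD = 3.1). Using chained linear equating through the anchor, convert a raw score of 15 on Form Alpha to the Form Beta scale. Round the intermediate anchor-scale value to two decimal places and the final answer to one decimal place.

13.0

Form Alpha → anchor (Population P): v = (3.2/3.4)(15 − 17.9) + 17.4 = 14.67
anchor → Form Beta (Population Q): y = (2.5/3.1)(14.67 − 17.5) + 15.3 = 13.0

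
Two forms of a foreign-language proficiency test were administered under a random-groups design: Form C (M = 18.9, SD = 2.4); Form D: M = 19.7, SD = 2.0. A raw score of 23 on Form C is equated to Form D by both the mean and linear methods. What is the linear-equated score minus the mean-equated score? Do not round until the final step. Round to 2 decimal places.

-0.68

Mean-equated: 23 + (19.7 − 18.9) = 23.80
Linear-equated: (2.0/2.4)(23 − 18.9) + 19.7 = 23.117
Difference = 23.117 − 23.80 = -0.68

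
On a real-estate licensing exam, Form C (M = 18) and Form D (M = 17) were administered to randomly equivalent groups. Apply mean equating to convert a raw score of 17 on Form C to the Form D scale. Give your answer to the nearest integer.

Mean equating: y = x + (M_Y − M_X) = 17 + (17 − 18) = 16

16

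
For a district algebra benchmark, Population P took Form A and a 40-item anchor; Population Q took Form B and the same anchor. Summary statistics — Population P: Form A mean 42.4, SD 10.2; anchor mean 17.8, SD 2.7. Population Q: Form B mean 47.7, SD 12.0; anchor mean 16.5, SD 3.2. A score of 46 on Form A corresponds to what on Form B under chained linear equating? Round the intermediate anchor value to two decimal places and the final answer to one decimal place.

Form A → anchor (Population P): v = (2.7/10.2)(46 − 42.4) + 17.8 = 18.75
anchor → Form B (Population Q): y = (12.0/3.2)(18.75 − 16.5) + 47.7 = 56.1

56.1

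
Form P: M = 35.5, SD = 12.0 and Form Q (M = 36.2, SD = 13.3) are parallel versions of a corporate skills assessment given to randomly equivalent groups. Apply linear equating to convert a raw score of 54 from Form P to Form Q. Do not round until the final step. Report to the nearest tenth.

56.7

Linear equating: y = (SD_Y/SD_X)(x − M_X) + M_Y
y = (13.3/12.0)(54 − 35.5) + 36.2
y = 1.108333 × 18.5 + 36.2 = 20.5042 + 36.2 = 56.7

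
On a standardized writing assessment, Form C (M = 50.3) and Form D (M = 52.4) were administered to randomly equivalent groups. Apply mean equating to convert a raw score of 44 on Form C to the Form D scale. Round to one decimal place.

Mean equating: y = x + (M_Y − M_X) = 44 + (52.4 − 50.3) = 46.1

46.1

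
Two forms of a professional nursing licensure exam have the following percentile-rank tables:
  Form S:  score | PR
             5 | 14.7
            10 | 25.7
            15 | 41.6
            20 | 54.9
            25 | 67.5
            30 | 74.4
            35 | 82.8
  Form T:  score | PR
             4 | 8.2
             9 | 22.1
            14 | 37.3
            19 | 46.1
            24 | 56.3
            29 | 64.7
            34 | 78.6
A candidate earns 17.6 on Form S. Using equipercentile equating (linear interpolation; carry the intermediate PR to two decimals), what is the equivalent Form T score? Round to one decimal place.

PR of 17.6 on Form S: 41.6 + (17.6 − 15)/(20 − 15) × (54.9 − 41.6) = 48.52
On Form T, PR 48.52 falls between score 19 (PR 46.1) and 24 (PR 56.3).
Interpolate: 19 + (48.52 − 46.1)/(56.3 − 46.1) × (24 − 19) = 20.2

20.2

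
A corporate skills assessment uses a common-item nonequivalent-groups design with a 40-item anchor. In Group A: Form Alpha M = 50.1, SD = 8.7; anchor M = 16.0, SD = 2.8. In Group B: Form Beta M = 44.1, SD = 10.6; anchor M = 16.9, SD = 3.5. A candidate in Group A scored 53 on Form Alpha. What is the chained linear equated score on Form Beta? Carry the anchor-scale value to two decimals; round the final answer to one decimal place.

Form Alpha → anchor (Group A): v = (2.8/8.7)(53 − 50.1) + 16.0 = 16.93
anchor → Form Beta (Group B): y = (10.6/3.5)(16.93 − 16.9) + 44.1 = 44.2

44.2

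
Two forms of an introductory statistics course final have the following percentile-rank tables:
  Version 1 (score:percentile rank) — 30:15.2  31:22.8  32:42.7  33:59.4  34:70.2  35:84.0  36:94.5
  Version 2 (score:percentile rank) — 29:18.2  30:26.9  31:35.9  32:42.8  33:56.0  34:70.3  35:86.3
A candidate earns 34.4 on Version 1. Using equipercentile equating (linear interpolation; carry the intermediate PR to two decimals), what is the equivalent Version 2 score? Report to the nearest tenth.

34.3

PR of 34.4 on Version 1: 70.2 + (34.4 − 34)/(35 − 34) × (84.0 − 70.2) = 75.72
On Version 2, PR 75.72 falls between score 34 (PR 70.3) and 35 (PR 86.3).
Interpolate: 34 + (75.72 − 70.3)/(86.3 − 70.3) × (35 − 34) = 34.3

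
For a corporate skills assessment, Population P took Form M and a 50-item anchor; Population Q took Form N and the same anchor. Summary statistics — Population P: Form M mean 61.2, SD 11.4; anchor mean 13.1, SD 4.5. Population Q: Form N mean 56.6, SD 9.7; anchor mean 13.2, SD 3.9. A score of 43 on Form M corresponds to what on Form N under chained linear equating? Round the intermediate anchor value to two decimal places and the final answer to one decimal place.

Form M → anchor (Population P): v = (4.5/11.4)(43 − 61.2) + 13.1 = 5.92
anchor → Form N (Population Q): y = (9.7/3.9)(5.92 − 13.2) + 56.6 = 38.5

38.5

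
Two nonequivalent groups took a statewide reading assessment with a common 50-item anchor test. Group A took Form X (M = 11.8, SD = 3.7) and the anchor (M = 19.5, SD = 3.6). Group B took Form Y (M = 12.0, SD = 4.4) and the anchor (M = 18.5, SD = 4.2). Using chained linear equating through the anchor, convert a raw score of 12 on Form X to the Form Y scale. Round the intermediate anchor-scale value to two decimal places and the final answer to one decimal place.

13.2

Form X → anchor (Group A): v = (3.6/3.7)(12 − 11.8) + 19.5 = 19.69
anchor → Form Y (Group B): y = (4.4/4.2)(19.69 − 18.5) + 12.0 = 13.2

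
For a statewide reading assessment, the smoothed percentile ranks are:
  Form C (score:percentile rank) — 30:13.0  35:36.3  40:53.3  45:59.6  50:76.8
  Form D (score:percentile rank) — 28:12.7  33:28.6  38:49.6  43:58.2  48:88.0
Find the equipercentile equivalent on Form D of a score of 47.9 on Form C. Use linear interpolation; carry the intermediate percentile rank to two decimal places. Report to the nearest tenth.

PR of 47.9 on Form C: 59.6 + (47.9 − 45)/(50 − 45) × (76.8 − 59.6) = 69.58
On Form D, PR 69.58 falls between score 43 (PR 58.2) and 48 (PR 88.0).
Interpolate: 43 + (69.58 − 58.2)/(88.0 − 58.2) × (48 − 43) = 44.9

44.9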